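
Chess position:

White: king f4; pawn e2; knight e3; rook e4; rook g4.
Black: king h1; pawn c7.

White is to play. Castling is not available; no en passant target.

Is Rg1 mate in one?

no

After Rg1: black king on h1; in check: yes, from the white rook on g1.
Black has 2 legal replies: Kh2, Kxg1.
In check but a legal move exists → not checkmate.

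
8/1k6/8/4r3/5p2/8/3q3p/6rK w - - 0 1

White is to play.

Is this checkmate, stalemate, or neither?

checkmate

White to move; white king on h1.
In check: yes, from the black rook on g1.
King squares — g1: attacked by Ph2; g2: attacked by Rg1; h2: attacked by Qd2.
Legal moves for White: none.
In check with no legal moves → checkmate.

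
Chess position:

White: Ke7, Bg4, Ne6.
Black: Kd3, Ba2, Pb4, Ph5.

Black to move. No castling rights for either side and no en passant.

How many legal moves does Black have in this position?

14

Black to move; king on d3.
In check: no.
Legal moves: Ke4, Kc4, Ke3, Kc3, Kd2, Kc2, Bxe6, Bd5, Bc4, Bb3, Bb1, hxg4, h4, b3.
Count: 14.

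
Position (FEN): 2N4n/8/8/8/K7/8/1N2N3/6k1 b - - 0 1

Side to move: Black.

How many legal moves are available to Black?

5

Black to move; king on g1.
In check: yes, from the white knight on e2.
Legal moves: Kh2, Kg2, Kf2, Kh1, Kf1.
Count: 5.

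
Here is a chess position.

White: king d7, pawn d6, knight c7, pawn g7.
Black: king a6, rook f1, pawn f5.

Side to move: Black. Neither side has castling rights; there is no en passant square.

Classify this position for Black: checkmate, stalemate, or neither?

neither

Black to move; black king on a6.
In check: yes, from the white knight on c7.
King squares — a5: available; b5: attacked by Nc7; b6: available; a7: available; b7: available.
Legal moves for Black: Kb7, Ka7, Kb6, Ka5.
Black is in check but has 4 legal moves → neither.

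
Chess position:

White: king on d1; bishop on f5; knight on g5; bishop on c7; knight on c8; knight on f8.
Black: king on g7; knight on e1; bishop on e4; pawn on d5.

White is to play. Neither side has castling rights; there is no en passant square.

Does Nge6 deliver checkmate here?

no

After Nge6: black king on g7; in check: yes, from the white knight on e6.
Black has 5 legal replies: Kh8, Kg8, Kf7, Kh6, Kf6.
In check but a legal move exists → not checkmate.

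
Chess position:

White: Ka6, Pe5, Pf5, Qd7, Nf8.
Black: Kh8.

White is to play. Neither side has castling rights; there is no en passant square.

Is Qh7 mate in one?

yes

After Qh7: black king on h8; in check: yes, from the white queen on h7.
King squares — g7: attacked by Qh7; h7: attacked by Nf8; g8: attacked by Qh7.
Black has no legal moves → checkmate.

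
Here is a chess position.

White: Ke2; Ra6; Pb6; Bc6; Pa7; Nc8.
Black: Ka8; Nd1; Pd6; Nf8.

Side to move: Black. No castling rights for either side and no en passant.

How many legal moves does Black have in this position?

Black to move; king on a8.
In check: yes, from the white bishop on c6.
Legal moves: none.
Count: 0.

0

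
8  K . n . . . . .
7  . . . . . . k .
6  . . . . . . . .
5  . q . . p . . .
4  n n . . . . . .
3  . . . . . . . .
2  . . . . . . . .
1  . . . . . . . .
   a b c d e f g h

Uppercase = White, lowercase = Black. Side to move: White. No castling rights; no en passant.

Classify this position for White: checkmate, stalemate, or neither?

stalemate

White to move; white king on a8.
In check: no.
King squares — a7: attacked by Nc8; b7: attacked by Qb5; b8: attacked by Qb5.
Legal moves for White: none.
Not in check and no legal moves → stalemate.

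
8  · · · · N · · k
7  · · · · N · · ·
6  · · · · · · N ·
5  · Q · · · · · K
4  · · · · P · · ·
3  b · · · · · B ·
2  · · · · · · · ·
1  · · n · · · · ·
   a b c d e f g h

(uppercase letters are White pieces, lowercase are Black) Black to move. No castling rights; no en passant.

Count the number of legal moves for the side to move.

Black to move; king on h8.
In check: yes, from the white knight on g6.
Legal moves: Kh7.
Count: 1.

1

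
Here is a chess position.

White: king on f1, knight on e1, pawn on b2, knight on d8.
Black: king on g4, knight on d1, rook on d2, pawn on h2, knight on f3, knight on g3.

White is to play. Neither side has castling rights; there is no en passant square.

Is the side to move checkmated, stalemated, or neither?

checkmate

White to move; white king on f1.
In check: yes, from the black knight on g3.
King squares — e1: own knight; g1: attacked by Ph2; e2: attacked by Rd2; f2: attacked by Nd1; g2: attacked by Rd2.
Legal moves for White: none.
In check with no legal moves → checkmate.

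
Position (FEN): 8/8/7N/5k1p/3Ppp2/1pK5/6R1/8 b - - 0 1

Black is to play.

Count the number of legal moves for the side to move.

Black to move; king on f5.
In check: yes, from the white knight on h6.
Legal moves: Kf6, Ke6.
Count: 2.

2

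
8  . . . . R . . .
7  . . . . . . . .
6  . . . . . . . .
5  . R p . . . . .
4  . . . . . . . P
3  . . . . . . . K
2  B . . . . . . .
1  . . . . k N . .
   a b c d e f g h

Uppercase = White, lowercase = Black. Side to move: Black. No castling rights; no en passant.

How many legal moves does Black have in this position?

3

Black to move; king on e1.
In check: yes, from the white rook on e8.
Legal moves: Kf2, Kxf1, Kd1.
Count: 3.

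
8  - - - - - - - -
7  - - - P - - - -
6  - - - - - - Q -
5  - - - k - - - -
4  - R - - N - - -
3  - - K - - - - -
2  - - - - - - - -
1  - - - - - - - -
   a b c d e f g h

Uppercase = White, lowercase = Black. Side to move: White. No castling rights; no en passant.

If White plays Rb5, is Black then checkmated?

yes

After Rb5: black king on d5; in check: yes, from the white rook on b5.
King squares — c4: attacked by Kc3; d4: attacked by Kc3; e4: attacked by Qg6; c5: attacked by Ne4; e5: attacked by Rb5; c6: attacked by Qg6; d6: attacked by Ne4; e6: attacked by Qg6.
Black has no legal moves → checkmate.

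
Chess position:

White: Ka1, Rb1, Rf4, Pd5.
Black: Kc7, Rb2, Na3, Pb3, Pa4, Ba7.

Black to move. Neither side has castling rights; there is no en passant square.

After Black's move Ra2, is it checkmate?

yes

After Ra2: white king on a1; in check: yes, from the black rook on a2.
King squares — b1: own rook; a2: attacked by Pb3; b2: attacked by Ra2.
White has no legal moves → checkmate.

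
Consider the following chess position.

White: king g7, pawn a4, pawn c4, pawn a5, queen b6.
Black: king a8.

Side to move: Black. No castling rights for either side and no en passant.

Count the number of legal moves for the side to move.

Black to move; king on a8.
In check: no.
Legal moves: none.
Count: 0.

0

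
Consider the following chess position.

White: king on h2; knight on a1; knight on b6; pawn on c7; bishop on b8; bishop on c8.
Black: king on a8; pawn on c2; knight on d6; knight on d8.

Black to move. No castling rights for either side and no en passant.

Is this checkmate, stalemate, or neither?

checkmate

Black to move; black king on a8.
In check: yes, from the white knight on b6.
King squares — a7: attacked by Bb8; b7: attacked by Bc8; b8: attacked by Pc7.
Legal moves for Black: none.
In check with no legal moves → checkmate.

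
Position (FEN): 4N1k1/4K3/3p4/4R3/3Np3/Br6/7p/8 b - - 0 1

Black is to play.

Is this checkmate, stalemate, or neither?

neither

Black to move; black king on g8.
In check: no.
Legal moves for Black include: Kh8, Kh7, Rb8, Rb7+, Rb6, Rb5, Rb4, Rh3, Rg3, Rf3, Re3, Rd3, Rc3, Rxa3, Rb2, Rb1, dxe5, d5, ... (list truncated; more exist).
Black has legal moves and is not in check → neither.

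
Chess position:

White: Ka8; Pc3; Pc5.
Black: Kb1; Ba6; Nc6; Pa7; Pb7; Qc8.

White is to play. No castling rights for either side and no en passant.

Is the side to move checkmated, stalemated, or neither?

White to move; white king on a8.
In check: yes, from the black queen on c8.
King squares — a7: attacked by Nc6; b7: attacked by Ba6; b8: attacked by Nc6.
Legal moves for White: none.
In check with no legal moves → checkmate.

checkmate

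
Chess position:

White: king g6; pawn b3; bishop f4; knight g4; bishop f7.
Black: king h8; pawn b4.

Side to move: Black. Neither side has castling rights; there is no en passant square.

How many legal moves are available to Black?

0

Black to move; king on h8.
In check: no.
Legal moves: none.
Count: 0.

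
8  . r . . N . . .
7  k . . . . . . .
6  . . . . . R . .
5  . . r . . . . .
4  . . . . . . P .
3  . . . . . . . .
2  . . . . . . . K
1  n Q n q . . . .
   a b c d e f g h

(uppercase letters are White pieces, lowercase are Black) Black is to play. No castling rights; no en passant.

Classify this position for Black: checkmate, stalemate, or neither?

Black to move; black king on a7.
In check: no.
Legal moves for Black include: Rxe8, Rd8, Rbc8, Ra8, Rb7, Rb6, Rbb5, Rb4, Rb3, Rb2+, Rxb1, Ka8, Rcc8, Rc7, Rc6, Rh5+, Rg5, Rf5, ... (list truncated; more exist).
Black has legal moves and is not in check → neither.

neither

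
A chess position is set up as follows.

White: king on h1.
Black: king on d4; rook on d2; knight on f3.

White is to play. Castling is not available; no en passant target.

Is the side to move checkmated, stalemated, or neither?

stalemate

White to move; white king on h1.
In check: no.
King squares — g1: attacked by Nf3; g2: attacked by Rd2; h2: attacked by Rd2.
Legal moves for White: none.
Not in check and no legal moves → stalemate.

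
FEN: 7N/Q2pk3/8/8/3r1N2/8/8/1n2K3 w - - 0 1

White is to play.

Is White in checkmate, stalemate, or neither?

neither

White to move; white king on e1.
In check: no.
Legal moves for White include: Nf7, Nhg6+, Qb8, Qa8, Qxd7+, Qc7, Qb7, Qb6, Qa6, Qc5+, Qa5, Qxd4, Qa4, Qa3+, Qa2, Qa1, Nfg6+, Ne6, ... (list truncated; more exist).
White has legal moves and is not in check → neither.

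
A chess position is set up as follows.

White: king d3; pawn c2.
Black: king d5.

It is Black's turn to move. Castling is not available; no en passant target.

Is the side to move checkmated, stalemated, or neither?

Black to move; black king on d5.
In check: no.
Legal moves for Black: Ke6, Kd6, Kc6, Ke5, Kc5.
Black has 5 legal moves and is not in check → neither.

neither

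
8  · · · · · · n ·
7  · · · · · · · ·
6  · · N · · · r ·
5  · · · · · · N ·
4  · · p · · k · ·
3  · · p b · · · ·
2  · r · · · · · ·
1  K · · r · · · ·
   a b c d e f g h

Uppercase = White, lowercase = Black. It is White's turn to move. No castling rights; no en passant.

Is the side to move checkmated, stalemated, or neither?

White to move; white king on a1.
In check: yes, from the black rook on d1.
King squares — b1: attacked by Rd1; a2: attacked by Rb2; b2: attacked by Pc3.
Legal moves for White: none.
In check with no legal moves → checkmate.

checkmate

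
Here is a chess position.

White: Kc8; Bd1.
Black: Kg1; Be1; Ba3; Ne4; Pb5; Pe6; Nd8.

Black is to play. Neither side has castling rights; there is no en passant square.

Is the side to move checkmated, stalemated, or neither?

Black to move; black king on g1.
In check: no.
Legal moves for Black include: Nf7, Nb7, Nc6, Nf6, Nd6+, Ng5, Nc5, Ng3, Nc3, Nf2, Nd2, Bf8, Be7, Bd6, Bc5, Bab4, Bb2, Bc1, ... (list truncated; more exist).
Black has legal moves and is not in check → neither.

neither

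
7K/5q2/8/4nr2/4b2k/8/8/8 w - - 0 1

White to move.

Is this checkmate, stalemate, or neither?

stalemate

White to move; white king on h8.
In check: no.
King squares — g7: attacked by Qf7; h7: attacked by Qf7; g8: attacked by Qf7.
Legal moves for White: none.
Not in check and no legal moves → stalemate.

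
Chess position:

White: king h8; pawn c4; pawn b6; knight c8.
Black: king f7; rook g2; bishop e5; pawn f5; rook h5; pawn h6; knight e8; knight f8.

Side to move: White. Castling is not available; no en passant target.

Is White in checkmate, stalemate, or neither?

checkmate

White to move; white king on h8.
In check: yes, from the black bishop on e5.
King squares — g7: attacked by Rg2; h7: attacked by Nf8; g8: attacked by Rg2.
Legal moves for White: none.
In check with no legal moves → checkmate.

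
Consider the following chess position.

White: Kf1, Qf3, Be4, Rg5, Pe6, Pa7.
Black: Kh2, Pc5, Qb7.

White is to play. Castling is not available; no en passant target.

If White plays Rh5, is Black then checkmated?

After Rh5: black king on h2; in check: yes, from the white rook on h5.
King squares — g1: attacked by Kf1; h1: attacked by Qf3; g2: attacked by Kf1; g3: attacked by Qf3; h3: attacked by Qf3.
Black has no legal moves → checkmate.

yes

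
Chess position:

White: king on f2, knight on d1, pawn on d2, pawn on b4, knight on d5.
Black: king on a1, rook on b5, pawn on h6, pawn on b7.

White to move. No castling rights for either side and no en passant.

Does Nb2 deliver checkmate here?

no

After Nb2: black king on a1; in check: no.
Black is not in check, so this cannot be checkmate.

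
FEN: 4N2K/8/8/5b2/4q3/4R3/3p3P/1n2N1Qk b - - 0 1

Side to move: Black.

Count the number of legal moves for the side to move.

1

Black to move; king on h1.
In check: yes, from the white queen on g1.
Legal moves: Kxg1.
Count: 1.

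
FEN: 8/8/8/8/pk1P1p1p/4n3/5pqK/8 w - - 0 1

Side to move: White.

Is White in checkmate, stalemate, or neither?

White to move; white king on h2.
In check: yes, from the black queen on g2.
King squares — g1: attacked by Pf2; h1: attacked by Qg2; g2: attacked by Ne3; g3: attacked by Qg2; h3: attacked by Qg2.
Legal moves for White: none.
In check with no legal moves → checkmate.

checkmate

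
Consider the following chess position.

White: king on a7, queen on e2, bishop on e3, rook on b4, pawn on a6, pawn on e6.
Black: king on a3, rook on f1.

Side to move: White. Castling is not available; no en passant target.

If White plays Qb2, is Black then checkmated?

After Qb2: black king on a3; in check: yes, from the white queen on b2.
King squares — a2: attacked by Qb2; b2: attacked by Rb4; b3: attacked by Qb2; a4: attacked by Rb4; b4: attacked by Qb2.
Black has no legal moves → checkmate.

yes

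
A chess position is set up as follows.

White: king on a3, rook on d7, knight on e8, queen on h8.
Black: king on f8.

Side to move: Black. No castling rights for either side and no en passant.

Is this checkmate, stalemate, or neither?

checkmate

Black to move; black king on f8.
In check: yes, from the white queen on h8.
King squares — e7: attacked by Rd7; f7: attacked by Rd7; g7: attacked by Rd7; e8: attacked by Qh8; g8: attacked by Qh8.
Legal moves for Black: none.
In check with no legal moves → checkmate.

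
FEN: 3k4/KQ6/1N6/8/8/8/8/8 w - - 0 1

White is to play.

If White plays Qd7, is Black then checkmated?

yes

After Qd7: black king on d8; in check: yes, from the white queen on d7.
King squares — c7: attacked by Qd7; d7: attacked by Nb6; e7: attacked by Qd7; c8: attacked by Nb6; e8: attacked by Qd7.
Black has no legal moves → checkmate.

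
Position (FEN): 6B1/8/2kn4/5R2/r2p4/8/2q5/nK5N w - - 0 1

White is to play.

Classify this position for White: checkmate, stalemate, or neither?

White to move; white king on b1.
In check: yes, from the black queen on c2.
King squares — a1: attacked by Ra4; c1: attacked by Qc2; a2: attacked by Qc2; b2: attacked by Qc2; c2: attacked by Na1.
Legal moves for White: none.
In check with no legal moves → checkmate.

checkmate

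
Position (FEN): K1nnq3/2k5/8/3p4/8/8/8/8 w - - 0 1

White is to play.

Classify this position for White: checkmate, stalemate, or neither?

White to move; white king on a8.
In check: no.
King squares — a7: attacked by Nc8; b7: attacked by Kc7; b8: attacked by Kc7.
Legal moves for White: none.
Not in check and no legal moves → stalemate.

stalemate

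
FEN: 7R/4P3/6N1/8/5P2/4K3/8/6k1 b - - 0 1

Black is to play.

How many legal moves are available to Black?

2

Black to move; king on g1.
In check: no.
Legal moves: Kg2, Kf1.
Count: 2.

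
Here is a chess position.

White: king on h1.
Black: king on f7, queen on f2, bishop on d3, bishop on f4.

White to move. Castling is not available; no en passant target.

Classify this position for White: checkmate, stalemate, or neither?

White to move; white king on h1.
In check: no.
King squares — g1: attacked by Qf2; g2: attacked by Qf2; h2: attacked by Qf2.
Legal moves for White: none.
Not in check and no legal moves → stalemate.

stalemate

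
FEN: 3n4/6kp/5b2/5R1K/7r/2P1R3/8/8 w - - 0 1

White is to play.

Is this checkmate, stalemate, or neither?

White to move; white king on h5.
In check: yes, from the black rook on h4.
King squares — g4: attacked by Rh4; h4: attacked by Bf6; g5: attacked by Bf6; g6: attacked by Kg7; h6: attacked by Rh4.
Legal moves for White: none.
In check with no legal moves → checkmate.

checkmate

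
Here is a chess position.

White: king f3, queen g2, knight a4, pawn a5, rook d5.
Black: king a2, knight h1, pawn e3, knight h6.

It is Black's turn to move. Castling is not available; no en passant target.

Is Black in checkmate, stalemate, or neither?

neither

Black to move; black king on a2.
In check: yes, from the white queen on g2.
Legal moves for Black: Kb3, Ka3, Kb1, Ka1, Nf2, e2.
Black is in check but has 6 legal moves → neither.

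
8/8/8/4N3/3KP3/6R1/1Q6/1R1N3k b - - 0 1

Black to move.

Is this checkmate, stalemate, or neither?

stalemate

Black to move; black king on h1.
In check: no.
King squares — g1: attacked by Rg3; g2: attacked by Qb2; h2: attacked by Qb2.
Legal moves for Black: none.
Not in check and no legal moves → stalemate.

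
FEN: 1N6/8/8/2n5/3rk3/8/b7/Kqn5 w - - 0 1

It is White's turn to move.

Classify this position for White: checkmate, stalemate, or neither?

White to move; white king on a1.
In check: yes, from the black queen on b1.
King squares — b1: attacked by Ba2; a2: attacked by Qb1; b2: attacked by Qb1.
Legal moves for White: none.
In check with no legal moves → checkmate.

checkmate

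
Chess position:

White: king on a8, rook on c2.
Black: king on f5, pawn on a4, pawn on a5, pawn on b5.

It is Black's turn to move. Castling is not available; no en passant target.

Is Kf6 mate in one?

no

After Kf6: white king on a8; in check: no.
White is not in check, so this cannot be checkmate.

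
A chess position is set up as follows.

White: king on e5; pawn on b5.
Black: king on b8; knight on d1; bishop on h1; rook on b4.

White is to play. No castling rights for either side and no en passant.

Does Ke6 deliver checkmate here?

no

After Ke6: black king on b8; in check: no.
Black is not in check, so this cannot be checkmate.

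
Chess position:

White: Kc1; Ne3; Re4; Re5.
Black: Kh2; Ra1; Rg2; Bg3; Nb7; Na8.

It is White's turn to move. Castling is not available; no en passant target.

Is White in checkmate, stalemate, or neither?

checkmate

White to move; white king on c1.
In check: yes, from the black rook on a1.
King squares — b1: attacked by Ra1; d1: attacked by Ra1; b2: attacked by Rg2; c2: attacked by Rg2; d2: attacked by Rg2.
Legal moves for White: none.
In check with no legal moves → checkmate.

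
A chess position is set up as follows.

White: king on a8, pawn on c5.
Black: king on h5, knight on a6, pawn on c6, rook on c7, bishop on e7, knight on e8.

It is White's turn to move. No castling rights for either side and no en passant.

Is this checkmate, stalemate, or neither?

White to move; white king on a8.
In check: no.
King squares — a7: attacked by Rc7; b7: attacked by Rc7; b8: attacked by Na6.
Legal moves for White: none.
Not in check and no legal moves → stalemate.

stalemate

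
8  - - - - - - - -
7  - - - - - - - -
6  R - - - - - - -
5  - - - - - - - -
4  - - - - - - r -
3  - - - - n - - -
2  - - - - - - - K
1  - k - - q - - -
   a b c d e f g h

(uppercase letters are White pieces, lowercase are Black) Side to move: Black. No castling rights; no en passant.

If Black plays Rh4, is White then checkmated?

yes

After Rh4: white king on h2; in check: yes, from the black rook on h4.
King squares — g1: attacked by Qe1; h1: attacked by Qe1; g2: attacked by Ne3; g3: attacked by Qe1; h3: attacked by Rh4.
White has no legal moves → checkmate.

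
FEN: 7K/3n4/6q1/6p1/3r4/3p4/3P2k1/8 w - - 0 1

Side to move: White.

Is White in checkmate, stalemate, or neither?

stalemate

White to move; white king on h8.
In check: no.
King squares — g7: attacked by Qg6; h7: attacked by Qg6; g8: attacked by Qg6.
Legal moves for White: none.
Not in check and no legal moves → stalemate.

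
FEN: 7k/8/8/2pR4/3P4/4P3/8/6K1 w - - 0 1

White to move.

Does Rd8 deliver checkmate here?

After Rd8: black king on h8; in check: yes, from the white rook on d8.
Black has 2 legal replies: Kh7, Kg7.
In check but a legal move exists → not checkmate.

no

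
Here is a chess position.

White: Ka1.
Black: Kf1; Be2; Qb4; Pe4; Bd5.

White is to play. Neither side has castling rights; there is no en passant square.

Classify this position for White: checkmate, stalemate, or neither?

White to move; white king on a1.
In check: no.
King squares — b1: attacked by Qb4; a2: attacked by Bd5; b2: attacked by Qb4.
Legal moves for White: none.
Not in check and no legal moves → stalemate.

stalemate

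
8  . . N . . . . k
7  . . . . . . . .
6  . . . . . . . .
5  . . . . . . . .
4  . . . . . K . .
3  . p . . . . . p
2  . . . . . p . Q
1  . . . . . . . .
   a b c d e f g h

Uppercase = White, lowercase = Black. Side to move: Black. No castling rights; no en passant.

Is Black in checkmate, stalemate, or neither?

Black to move; black king on h8.
In check: no.
Legal moves for Black: Kg8, Kh7, Kg7, b2, f1=Q+, f1=R+, f1=B, f1=N.
Black has 8 legal moves and is not in check → neither.

neither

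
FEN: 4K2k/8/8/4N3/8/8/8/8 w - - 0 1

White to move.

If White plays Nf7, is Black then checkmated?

After Nf7: black king on h8; in check: yes, from the white knight on f7.
Black has 3 legal replies: Kg8, Kh7, Kg7.
In check but a legal move exists → not checkmate.

no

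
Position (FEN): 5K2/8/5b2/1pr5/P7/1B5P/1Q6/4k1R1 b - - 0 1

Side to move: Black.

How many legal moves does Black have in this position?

Black to move; king on e1.
In check: yes, from the white rook on g1.
Legal moves: none.
Count: 0.

0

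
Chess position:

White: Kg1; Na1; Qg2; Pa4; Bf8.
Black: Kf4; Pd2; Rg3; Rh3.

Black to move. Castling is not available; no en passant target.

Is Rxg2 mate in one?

no

After Rxg2: white king on g1; in check: yes, from the black rook on g2.
White has 2 legal replies: Kxg2, Kf1.
In check but a legal move exists → not checkmate.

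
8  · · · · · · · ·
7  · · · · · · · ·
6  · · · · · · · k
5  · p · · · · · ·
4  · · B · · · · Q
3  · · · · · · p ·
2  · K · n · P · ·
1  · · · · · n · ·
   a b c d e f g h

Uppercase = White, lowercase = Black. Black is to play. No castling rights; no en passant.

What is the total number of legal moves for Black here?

2

Black to move; king on h6.
In check: yes, from the white queen on h4.
Legal moves: Kg7, Kg6.
Count: 2.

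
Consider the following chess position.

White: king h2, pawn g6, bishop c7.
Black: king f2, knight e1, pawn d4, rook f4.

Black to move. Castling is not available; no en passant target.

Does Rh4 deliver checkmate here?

After Rh4: white king on h2; in check: yes, from the black rook on h4.
King squares — g1: attacked by Kf2; h1: attacked by Rh4; g2: attacked by Ne1; g3: attacked by Kf2; h3: attacked by Rh4.
White has no legal moves → checkmate.

yes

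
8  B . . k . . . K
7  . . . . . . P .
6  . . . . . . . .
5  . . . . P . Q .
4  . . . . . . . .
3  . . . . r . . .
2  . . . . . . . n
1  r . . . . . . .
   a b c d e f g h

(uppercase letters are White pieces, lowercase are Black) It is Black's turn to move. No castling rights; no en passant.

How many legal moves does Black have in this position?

Black to move; king on d8.
In check: yes, from the white queen on g5.
Legal moves: Ke8, Kc8, Kd7, Kc7.
Count: 4.

4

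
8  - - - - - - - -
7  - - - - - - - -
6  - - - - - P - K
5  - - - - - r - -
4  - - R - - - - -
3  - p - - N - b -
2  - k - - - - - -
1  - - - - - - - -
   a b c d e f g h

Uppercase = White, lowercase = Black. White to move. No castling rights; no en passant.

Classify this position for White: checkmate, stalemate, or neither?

neither

White to move; white king on h6.
In check: no.
Legal moves for White include: Kh7, Kg7, Kg6, Rc8, Rc7, Rc6, Rc5, Rh4, Rg4, Rf4, Re4, Rd4, Rb4, Ra4, Rc3, Rc2+, Rc1, Nxf5, ... (list truncated; more exist).
White has legal moves and is not in check → neither.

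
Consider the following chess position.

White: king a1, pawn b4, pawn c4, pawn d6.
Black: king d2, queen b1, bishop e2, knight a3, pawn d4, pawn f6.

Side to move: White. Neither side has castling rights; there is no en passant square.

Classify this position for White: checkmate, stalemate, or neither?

White to move; white king on a1.
In check: yes, from the black queen on b1.
King squares — b1: attacked by Na3; a2: attacked by Qb1; b2: attacked by Qb1.
Legal moves for White: none.
In check with no legal moves → checkmate.

checkmate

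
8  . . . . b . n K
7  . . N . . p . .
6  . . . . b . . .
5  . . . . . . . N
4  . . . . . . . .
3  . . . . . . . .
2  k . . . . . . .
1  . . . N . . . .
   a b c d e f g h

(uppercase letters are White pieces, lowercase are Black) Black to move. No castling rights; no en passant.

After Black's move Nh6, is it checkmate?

no

After Nh6: white king on h8; in check: no.
White is not in check, so this cannot be checkmate.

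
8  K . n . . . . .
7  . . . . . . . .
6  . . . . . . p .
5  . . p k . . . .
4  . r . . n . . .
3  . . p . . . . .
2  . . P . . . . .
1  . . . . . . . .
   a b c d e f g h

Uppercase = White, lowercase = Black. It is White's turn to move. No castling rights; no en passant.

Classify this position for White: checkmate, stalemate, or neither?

stalemate

White to move; white king on a8.
In check: no.
King squares — a7: attacked by Nc8; b7: attacked by Rb4; b8: attacked by Rb4.
Legal moves for White: none.
Not in check and no legal moves → stalemate.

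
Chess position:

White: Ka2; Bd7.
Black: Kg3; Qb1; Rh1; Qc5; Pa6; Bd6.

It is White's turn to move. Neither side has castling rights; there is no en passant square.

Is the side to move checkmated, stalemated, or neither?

White to move; white king on a2.
In check: yes, from the black queen on b1.
King squares — a1: attacked by Qb1; b1: attacked by Rh1; b2: attacked by Qb1; a3: attacked by Qc5; b3: attacked by Qb1.
Legal moves for White: none.
In check with no legal moves → checkmate.

checkmate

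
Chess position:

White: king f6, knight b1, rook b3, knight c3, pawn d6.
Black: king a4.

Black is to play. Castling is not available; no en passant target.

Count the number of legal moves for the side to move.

Black to move; king on a4.
In check: yes, from the white knight on c3.
Legal moves: Ka5, Kxb3.
Count: 2.

2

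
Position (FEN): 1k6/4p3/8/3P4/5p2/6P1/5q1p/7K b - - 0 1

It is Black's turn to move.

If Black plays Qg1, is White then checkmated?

yes

After Qg1: white king on h1; in check: yes, from the black queen on g1.
King squares — g1: attacked by Ph2; g2: attacked by Qg1; h2: attacked by Qg1.
White has no legal moves → checkmate.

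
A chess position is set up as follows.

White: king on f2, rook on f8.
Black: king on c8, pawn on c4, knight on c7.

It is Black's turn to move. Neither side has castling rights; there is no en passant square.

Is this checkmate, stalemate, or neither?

Black to move; black king on c8.
In check: yes, from the white rook on f8.
Legal moves for Black: Kd7, Kb7, Ne8.
Black is in check but has 3 legal moves → neither.

neither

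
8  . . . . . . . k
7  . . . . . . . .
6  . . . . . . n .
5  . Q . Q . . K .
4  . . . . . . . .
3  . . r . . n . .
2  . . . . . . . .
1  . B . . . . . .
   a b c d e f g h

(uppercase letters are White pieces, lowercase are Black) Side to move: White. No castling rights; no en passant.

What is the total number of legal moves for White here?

7

White to move; king on g5.
In check: yes, from the black knight on f3.
Legal moves: Kh6, Kxg6, Kf6, Kh5, Kf5, Kg4, Qxf3.
Count: 7.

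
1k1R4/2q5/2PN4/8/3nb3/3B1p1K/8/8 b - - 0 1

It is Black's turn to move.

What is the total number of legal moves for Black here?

Black to move; king on b8.
In check: yes, from the white rook on d8.
Legal moves: Ka7, Qxd8, Qc8+.
Count: 3.

3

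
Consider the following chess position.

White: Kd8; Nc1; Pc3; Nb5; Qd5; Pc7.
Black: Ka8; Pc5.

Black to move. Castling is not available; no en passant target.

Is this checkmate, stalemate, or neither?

Black to move; black king on a8.
In check: yes, from the white queen on d5.
King squares — a7: attacked by Nb5; b7: attacked by Qd5; b8: attacked by Pc7.
Legal moves for Black: none.
In check with no legal moves → checkmate.

checkmate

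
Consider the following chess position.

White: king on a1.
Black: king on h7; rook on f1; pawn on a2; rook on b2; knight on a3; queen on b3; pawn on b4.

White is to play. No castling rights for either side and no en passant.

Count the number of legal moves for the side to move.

0

White to move; king on a1.
In check: yes, from the black rook on f1.
Legal moves: none.
Count: 0.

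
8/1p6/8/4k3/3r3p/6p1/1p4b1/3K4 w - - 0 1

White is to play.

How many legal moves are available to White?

3

White to move; king on d1.
In check: yes, from the black rook on d4.
Legal moves: Ke2, Kc2, Ke1.
Count: 3.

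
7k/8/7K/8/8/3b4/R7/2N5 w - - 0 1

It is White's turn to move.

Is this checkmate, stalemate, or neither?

White to move; white king on h6.
In check: no.
Legal moves for White include: Kh5, Kg5, Ra8#, Ra7, Ra6, Ra5, Ra4, Ra3, Rh2, Rg2, Rf2, Re2, Rd2, Rc2, Rb2, Ra1, Nxd3, Nb3, ... (list truncated; more exist).
White has legal moves and is not in check → neither.

neither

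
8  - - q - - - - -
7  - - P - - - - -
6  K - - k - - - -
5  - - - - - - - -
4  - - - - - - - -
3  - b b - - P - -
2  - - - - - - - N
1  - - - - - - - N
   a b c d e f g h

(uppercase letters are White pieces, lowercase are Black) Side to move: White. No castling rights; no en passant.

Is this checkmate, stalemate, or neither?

neither

White to move; white king on a6.
In check: yes, from the black queen on c8.
Legal moves for White: Ka7, Kb6, Kb5.
White is in check but has 3 legal moves → neither.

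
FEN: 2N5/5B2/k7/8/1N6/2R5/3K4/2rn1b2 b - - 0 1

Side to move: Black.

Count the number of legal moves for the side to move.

3

Black to move; king on a6.
In check: yes, from the white knight on b4.
Legal moves: Kb7, Kb5, Ka5.
Count: 3.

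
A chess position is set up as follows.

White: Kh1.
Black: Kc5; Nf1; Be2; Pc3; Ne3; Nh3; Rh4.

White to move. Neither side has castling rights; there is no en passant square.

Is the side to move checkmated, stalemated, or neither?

stalemate

White to move; white king on h1.
In check: no.
King squares — g1: attacked by Nh3; g2: attacked by Ne3; h2: attacked by Nf1.
Legal moves for White: none.
Not in check and no legal moves → stalemate.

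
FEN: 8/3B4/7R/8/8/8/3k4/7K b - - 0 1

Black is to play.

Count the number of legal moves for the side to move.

8

Black to move; king on d2.
In check: no.
Legal moves: Ke3, Kd3, Kc3, Ke2, Kc2, Ke1, Kd1, Kc1.
Count: 8.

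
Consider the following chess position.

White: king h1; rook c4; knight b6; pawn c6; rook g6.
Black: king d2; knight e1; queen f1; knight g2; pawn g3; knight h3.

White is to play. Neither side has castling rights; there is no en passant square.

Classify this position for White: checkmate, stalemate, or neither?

White to move; white king on h1.
In check: yes, from the black queen on f1.
King squares — g1: attacked by Qf1; g2: attacked by Ne1; h2: attacked by Pg3.
Legal moves for White: none.
In check with no legal moves → checkmate.

checkmate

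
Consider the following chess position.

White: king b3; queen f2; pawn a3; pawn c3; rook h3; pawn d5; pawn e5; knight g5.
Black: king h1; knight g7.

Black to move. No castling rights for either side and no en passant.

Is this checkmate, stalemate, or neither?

Black to move; black king on h1.
In check: yes, from the white rook on h3.
King squares — g1: attacked by Qf2; g2: attacked by Qf2; h2: attacked by Qf2.
Legal moves for Black: none.
In check with no legal moves → checkmate.

checkmate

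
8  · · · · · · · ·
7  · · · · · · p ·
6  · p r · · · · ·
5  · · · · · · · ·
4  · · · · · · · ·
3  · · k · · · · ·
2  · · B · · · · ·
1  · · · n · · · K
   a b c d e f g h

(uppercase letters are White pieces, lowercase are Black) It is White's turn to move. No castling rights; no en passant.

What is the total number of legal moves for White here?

12

White to move; king on h1.
In check: no.
Legal moves: Bh7, Bg6, Bf5, Be4, Ba4, Bd3, Bb3, Bxd1, Bb1, Kh2, Kg2, Kg1.
Count: 12.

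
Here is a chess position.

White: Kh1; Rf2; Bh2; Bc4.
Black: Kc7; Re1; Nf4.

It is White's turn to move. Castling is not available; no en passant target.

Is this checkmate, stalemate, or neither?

White to move; white king on h1.
In check: yes, from the black rook on e1.
Legal moves for White: Bf1, Bg1, Rf1.
White is in check but has 3 legal moves → neither.

neither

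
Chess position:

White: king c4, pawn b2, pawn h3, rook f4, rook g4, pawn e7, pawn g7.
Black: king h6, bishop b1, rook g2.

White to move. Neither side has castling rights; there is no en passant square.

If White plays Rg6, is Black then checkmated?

After Rg6: black king on h6; in check: yes, from the white rook on g6.
Black has 5 legal replies: Kh7, Kxg6, Kh5, Rxg6, Bxg6.
In check but a legal move exists → not checkmate.

no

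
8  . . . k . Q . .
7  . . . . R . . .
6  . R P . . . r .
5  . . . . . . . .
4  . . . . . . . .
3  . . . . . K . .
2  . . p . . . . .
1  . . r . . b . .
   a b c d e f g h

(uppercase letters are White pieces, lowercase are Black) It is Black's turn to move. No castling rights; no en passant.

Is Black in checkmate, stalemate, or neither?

Black to move; black king on d8.
In check: yes, from the white queen on f8.
King squares — c7: attacked by Re7; d7: attacked by Pc6; e7: attacked by Qf8; c8: attacked by Qf8; e8: attacked by Re7.
Legal moves for Black: none.
In check with no legal moves → checkmate.

checkmate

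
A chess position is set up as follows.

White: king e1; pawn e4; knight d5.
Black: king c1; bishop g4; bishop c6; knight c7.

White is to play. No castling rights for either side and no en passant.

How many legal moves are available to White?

11

White to move; king on e1.
In check: no.
Legal moves: Ne7, Nxc7, Nf6, Nb6, Nf4, Nb4, Ne3, Nc3, Kf2, Kf1, e5.
Count: 11.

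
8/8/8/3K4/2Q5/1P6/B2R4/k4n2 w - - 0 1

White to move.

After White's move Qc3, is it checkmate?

yes

After Qc3: black king on a1; in check: yes, from the white queen on c3.
King squares — b1: attacked by Ba2; a2: attacked by Rd2; b2: attacked by Rd2.
Black has no legal moves → checkmate.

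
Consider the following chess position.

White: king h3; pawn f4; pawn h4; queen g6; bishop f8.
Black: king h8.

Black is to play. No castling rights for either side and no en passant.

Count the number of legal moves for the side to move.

Black to move; king on h8.
In check: no.
Legal moves: none.
Count: 0.

0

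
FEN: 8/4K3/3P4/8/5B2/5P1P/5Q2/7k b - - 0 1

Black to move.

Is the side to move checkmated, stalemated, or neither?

stalemate

Black to move; black king on h1.
In check: no.
King squares — g1: attacked by Qf2; g2: attacked by Qf2; h2: attacked by Qf2.
Legal moves for Black: none.
Not in check and no legal moves → stalemate.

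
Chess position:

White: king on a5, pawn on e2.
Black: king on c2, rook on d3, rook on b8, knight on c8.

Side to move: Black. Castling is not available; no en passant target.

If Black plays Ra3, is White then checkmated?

yes

After Ra3: white king on a5; in check: yes, from the black rook on a3.
King squares — a4: attacked by Ra3; b4: attacked by Rb8; b5: attacked by Rb8; a6: attacked by Ra3; b6: attacked by Rb8.
White has no legal moves → checkmate.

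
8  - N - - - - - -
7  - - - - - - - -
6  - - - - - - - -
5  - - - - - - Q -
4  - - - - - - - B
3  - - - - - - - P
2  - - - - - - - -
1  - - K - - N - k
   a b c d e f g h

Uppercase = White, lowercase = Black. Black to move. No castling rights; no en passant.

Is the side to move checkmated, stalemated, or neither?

stalemate

Black to move; black king on h1.
In check: no.
King squares — g1: attacked by Qg5; g2: attacked by Qg5; h2: attacked by Nf1.
Legal moves for Black: none.
Not in check and no legal moves → stalemate.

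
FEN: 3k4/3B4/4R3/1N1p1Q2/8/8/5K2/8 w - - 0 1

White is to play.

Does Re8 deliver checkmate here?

After Re8: black king on d8; in check: yes, from the white rook on e8.
King squares — c7: attacked by Nb5; d7: attacked by Qf5; e7: attacked by Re8; c8: attacked by Bd7; e8: attacked by Bd7.
Black has no legal moves → checkmate.

yes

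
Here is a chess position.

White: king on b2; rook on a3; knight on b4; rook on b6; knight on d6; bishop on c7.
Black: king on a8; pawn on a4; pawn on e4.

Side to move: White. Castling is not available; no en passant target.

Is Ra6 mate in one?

yes

After Ra6: black king on a8; in check: yes, from the white rook on a6.
King squares — a7: attacked by Ra6; b7: attacked by Nd6; b8: attacked by Bc7.
Black has no legal moves → checkmate.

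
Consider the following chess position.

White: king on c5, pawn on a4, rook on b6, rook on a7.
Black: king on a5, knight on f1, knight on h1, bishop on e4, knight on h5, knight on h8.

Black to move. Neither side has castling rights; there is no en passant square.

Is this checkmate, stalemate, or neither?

checkmate

Black to move; black king on a5.
In check: yes, from the white rook on a7.
King squares — a4: attacked by Ra7; b4: attacked by Kc5; b5: attacked by Pa4; a6: attacked by Rb6; b6: attacked by Kc5.
Legal moves for Black: none.
In check with no legal moves → checkmate.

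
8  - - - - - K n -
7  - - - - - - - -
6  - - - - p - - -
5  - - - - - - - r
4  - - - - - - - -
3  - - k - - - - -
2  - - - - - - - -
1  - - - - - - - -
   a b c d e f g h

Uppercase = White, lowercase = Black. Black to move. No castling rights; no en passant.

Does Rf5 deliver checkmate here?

no

After Rf5: white king on f8; in check: yes, from the black rook on f5.
White has 3 legal replies: Kxg8, Ke8, Kg7.
In check but a legal move exists → not checkmate.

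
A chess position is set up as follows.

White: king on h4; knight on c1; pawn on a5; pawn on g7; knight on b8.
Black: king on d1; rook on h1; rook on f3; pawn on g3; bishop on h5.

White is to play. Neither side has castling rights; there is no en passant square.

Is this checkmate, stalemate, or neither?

White to move; white king on h4.
In check: yes, from the black rook on h1.
Legal moves for White: Kg5.
White is in check but has 1 legal move → neither.

neither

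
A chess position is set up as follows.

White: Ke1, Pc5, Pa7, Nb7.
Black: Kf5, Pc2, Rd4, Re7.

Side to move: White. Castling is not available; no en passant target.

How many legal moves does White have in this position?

White to move; king on e1.
In check: yes, from the black rook on e7.
Legal moves: Kf2, Kf1.
Count: 2.

2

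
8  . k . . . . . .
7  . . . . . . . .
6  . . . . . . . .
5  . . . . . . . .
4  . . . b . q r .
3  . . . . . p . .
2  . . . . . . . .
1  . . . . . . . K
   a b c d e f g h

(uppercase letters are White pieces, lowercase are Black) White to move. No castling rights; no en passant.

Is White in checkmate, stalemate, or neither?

White to move; white king on h1.
In check: no.
King squares — g1: attacked by Bd4; g2: attacked by Pf3; h2: attacked by Qf4.
Legal moves for White: none.
Not in check and no legal moves → stalemate.

stalemate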